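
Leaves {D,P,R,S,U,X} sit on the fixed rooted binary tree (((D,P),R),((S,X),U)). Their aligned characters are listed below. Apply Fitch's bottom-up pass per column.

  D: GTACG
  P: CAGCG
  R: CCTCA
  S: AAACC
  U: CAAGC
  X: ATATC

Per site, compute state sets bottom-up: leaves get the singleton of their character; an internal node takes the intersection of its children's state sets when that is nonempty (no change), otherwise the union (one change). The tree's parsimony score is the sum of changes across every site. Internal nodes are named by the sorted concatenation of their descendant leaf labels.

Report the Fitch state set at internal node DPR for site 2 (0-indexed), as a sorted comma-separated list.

A,G,T

DP@0: {G} ∪ {C} = {C,G} (union, +1)
DPR@0: {C,G} ∩ {C} = {C} (intersection, +0)
SX@0: {A} ∩ {A} = {A} (intersection, +0)
SUX@0: {A} ∪ {C} = {A,C} (union, +1)
DPRSUX@0: {C} ∩ {A,C} = {C} (intersection, +0)
DP@1: {T} ∪ {A} = {A,T} (union, +1)
DPR@1: {A,T} ∪ {C} = {A,C,T} (union, +1)
SX@1: {A} ∪ {T} = {A,T} (union, +1)
SUX@1: {A,T} ∩ {A} = {A} (intersection, +0)
DPRSUX@1: {A,C,T} ∩ {A} = {A} (intersection, +0)
DP@2: {A} ∪ {G} = {A,G} (union, +1)
DPR@2: {A,G} ∪ {T} = {A,G,T} (union, +1)
SX@2: {A} ∩ {A} = {A} (intersection, +0)
SUX@2: {A} ∩ {A} = {A} (intersection, +0)
DPRSUX@2: {A,G,T} ∩ {A} = {A} (intersection, +0)
DP@3: {C} ∩ {C} = {C} (intersection, +0)
DPR@3: {C} ∩ {C} = {C} (intersection, +0)
SX@3: {C} ∪ {T} = {C,T} (union, +1)
SUX@3: {C,T} ∪ {G} = {C,G,T} (union, +1)
DPRSUX@3: {C} ∩ {C,G,T} = {C} (intersection, +0)
DP@4: {G} ∩ {G} = {G} (intersection, +0)
DPR@4: {G} ∪ {A} = {A,G} (union, +1)
SX@4: {C} ∩ {C} = {C} (intersection, +0)
SUX@4: {C} ∩ {C} = {C} (intersection, +0)
DPRSUX@4: {A,G} ∪ {C} = {A,C,G} (union, +1)
per-site changes: [2, 3, 2, 2, 2]; total = 11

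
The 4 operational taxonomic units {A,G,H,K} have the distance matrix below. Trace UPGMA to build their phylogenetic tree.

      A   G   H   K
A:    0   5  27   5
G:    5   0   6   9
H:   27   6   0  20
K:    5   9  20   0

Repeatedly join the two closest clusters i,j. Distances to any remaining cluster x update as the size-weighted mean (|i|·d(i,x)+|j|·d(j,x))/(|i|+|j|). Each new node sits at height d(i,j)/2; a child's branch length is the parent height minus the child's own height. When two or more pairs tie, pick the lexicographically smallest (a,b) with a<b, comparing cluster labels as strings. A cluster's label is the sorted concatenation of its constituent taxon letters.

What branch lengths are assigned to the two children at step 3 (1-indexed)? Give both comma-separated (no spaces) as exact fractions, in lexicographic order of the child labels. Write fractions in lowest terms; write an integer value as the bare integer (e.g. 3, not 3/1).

16/3,53/6

iteration 1: select A,G (d=5); attach at lengths (5/2, 5/2); label the merged cluster AG
  updated: d(AG,H)=33/2, d(AG,K)=7
iteration 2: select AG,K (d=7); attach at lengths (1, 7/2); label the merged cluster AGK
  updated: d(AGK,H)=53/3
iteration 3: select AGK,H (d=53/3); attach at lengths (16/3, 53/6); label the merged cluster AGHK
final tree: (((A:5/2,G:5/2):1,K:7/2):16/3,H:53/6)
total length: 71/3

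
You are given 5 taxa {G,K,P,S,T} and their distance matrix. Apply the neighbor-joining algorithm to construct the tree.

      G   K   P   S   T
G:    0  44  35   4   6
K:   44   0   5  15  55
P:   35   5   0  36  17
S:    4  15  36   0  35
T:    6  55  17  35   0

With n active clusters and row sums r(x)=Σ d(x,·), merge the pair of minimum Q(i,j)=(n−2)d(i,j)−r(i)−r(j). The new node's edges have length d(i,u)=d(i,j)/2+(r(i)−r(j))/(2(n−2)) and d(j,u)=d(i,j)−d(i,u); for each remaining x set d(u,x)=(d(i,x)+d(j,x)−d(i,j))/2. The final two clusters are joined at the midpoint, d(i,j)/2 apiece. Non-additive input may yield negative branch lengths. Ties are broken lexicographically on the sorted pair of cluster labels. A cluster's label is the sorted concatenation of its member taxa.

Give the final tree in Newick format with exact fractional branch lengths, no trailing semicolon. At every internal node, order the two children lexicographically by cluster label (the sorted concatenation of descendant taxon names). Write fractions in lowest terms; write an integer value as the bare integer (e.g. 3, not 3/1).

step 1: merge (K,P) at d=5, Q=-197; branch lengths K→41/6, P→-11/6; new cluster KP
  updated: d(G,KP)=37, d(KP,S)=23, d(KP,T)=67/2
step 2: merge (G,T) at d=6, Q=-219/2; branch lengths G→-31/8, T→79/8; new cluster GT
  updated: d(GT,KP)=129/4, d(GT,S)=33/2
step 3: merge (GT,KP) at d=129/4, Q=-287/4; branch lengths GT→103/8, KP→155/8; new cluster GKPT
  updated: d(GKPT,S)=29/8
step 4: merge (GKPT,S) at d=29/8; branch lengths GKPT→29/16, S→29/16; new cluster GKPST
final tree: (((G:-31/8,T:79/8):103/8,(K:41/6,P:-11/6):155/8):29/16,S:29/16)
total length: 375/8

(((G:-31/8,T:79/8):103/8,(K:41/6,P:-11/6):155/8):29/16,S:29/16)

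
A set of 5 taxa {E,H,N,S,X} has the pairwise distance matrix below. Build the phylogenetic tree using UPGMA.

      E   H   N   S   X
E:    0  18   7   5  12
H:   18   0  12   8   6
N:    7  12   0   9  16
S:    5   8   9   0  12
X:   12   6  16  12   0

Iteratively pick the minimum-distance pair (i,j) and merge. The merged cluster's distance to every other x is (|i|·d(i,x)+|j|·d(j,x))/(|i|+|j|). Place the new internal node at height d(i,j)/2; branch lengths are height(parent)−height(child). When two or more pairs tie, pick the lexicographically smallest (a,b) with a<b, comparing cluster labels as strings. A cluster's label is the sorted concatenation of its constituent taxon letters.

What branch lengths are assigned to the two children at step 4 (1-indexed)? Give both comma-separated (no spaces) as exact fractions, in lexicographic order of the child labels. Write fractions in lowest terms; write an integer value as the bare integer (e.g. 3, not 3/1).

1. join E+S (d=5) ⇒ ES; edges |E|=5/2, |S|=5/2
  updated: d(ES,H)=13, d(ES,N)=8, d(ES,X)=12
2. join H+X (d=6) ⇒ HX; edges |H|=3, |X|=3
  updated: d(ES,HX)=25/2, d(HX,N)=14
3. join ES+N (d=8) ⇒ ENS; edges |ES|=3/2, |N|=4
  updated: d(ENS,HX)=13
4. join ENS+HX (d=13) ⇒ EHNSX; edges |ENS|=5/2, |HX|=7/2
final tree: (((E:5/2,S:5/2):3/2,N:4):5/2,(H:3,X:3):7/2)
total length: 45/2

5/2,7/2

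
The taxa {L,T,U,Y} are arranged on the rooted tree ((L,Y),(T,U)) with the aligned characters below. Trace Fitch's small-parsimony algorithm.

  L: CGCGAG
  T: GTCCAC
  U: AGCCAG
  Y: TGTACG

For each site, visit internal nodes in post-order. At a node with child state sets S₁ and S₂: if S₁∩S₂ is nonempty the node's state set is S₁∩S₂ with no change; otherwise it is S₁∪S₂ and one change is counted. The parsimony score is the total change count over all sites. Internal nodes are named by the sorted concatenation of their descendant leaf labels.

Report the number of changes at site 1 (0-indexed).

LY@0: {C} ∪ {T} = {C,T} (union, +1)
TU@0: {G} ∪ {A} = {A,G} (union, +1)
LTUY@0: {C,T} ∪ {A,G} = {A,C,G,T} (union, +1)
LY@1: {G} ∩ {G} = {G} (intersection, +0)
TU@1: {T} ∪ {G} = {G,T} (union, +1)
LTUY@1: {G} ∩ {G,T} = {G} (intersection, +0)
LY@2: {C} ∪ {T} = {C,T} (union, +1)
TU@2: {C} ∩ {C} = {C} (intersection, +0)
LTUY@2: {C,T} ∩ {C} = {C} (intersection, +0)
LY@3: {G} ∪ {A} = {A,G} (union, +1)
TU@3: {C} ∩ {C} = {C} (intersection, +0)
LTUY@3: {A,G} ∪ {C} = {A,C,G} (union, +1)
LY@4: {A} ∪ {C} = {A,C} (union, +1)
TU@4: {A} ∩ {A} = {A} (intersection, +0)
LTUY@4: {A,C} ∩ {A} = {A} (intersection, +0)
LY@5: {G} ∩ {G} = {G} (intersection, +0)
TU@5: {C} ∪ {G} = {C,G} (union, +1)
LTUY@5: {G} ∩ {C,G} = {G} (intersection, +0)
per-site changes: [3, 1, 1, 2, 1, 1]; total = 9

1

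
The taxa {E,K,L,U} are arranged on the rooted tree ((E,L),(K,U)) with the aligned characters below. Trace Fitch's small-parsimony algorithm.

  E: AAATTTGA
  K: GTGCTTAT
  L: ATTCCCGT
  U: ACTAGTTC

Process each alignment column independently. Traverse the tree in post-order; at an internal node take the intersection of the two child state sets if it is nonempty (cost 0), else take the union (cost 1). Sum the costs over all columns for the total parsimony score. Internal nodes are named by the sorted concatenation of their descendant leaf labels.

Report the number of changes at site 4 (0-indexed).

2

site 0, node EL: E={A} ∩ L={A} → {A} (+0)
site 0, node KU: K={G} ∪ U={A} → {A,G} (+1)
site 0, node EKLU: EL={A} ∩ KU={A,G} → {A} (+0)
site 1, node EL: E={A} ∪ L={T} → {A,T} (+1)
site 1, node KU: K={T} ∪ U={C} → {C,T} (+1)
site 1, node EKLU: EL={A,T} ∩ KU={C,T} → {T} (+0)
site 2, node EL: E={A} ∪ L={T} → {A,T} (+1)
site 2, node KU: K={G} ∪ U={T} → {G,T} (+1)
site 2, node EKLU: EL={A,T} ∩ KU={G,T} → {T} (+0)
site 3, node EL: E={T} ∪ L={C} → {C,T} (+1)
site 3, node KU: K={C} ∪ U={A} → {A,C} (+1)
site 3, node EKLU: EL={C,T} ∩ KU={A,C} → {C} (+0)
site 4, node EL: E={T} ∪ L={C} → {C,T} (+1)
site 4, node KU: K={T} ∪ U={G} → {G,T} (+1)
site 4, node EKLU: EL={C,T} ∩ KU={G,T} → {T} (+0)
site 5, node EL: E={T} ∪ L={C} → {C,T} (+1)
site 5, node KU: K={T} ∩ U={T} → {T} (+0)
site 5, node EKLU: EL={C,T} ∩ KU={T} → {T} (+0)
site 6, node EL: E={G} ∩ L={G} → {G} (+0)
site 6, node KU: K={A} ∪ U={T} → {A,T} (+1)
site 6, node EKLU: EL={G} ∪ KU={A,T} → {A,G,T} (+1)
site 7, node EL: E={A} ∪ L={T} → {A,T} (+1)
site 7, node KU: K={T} ∪ U={C} → {C,T} (+1)
site 7, node EKLU: EL={A,T} ∩ KU={C,T} → {T} (+0)
per-site changes: [1, 2, 2, 2, 2, 1, 2, 2]; total = 14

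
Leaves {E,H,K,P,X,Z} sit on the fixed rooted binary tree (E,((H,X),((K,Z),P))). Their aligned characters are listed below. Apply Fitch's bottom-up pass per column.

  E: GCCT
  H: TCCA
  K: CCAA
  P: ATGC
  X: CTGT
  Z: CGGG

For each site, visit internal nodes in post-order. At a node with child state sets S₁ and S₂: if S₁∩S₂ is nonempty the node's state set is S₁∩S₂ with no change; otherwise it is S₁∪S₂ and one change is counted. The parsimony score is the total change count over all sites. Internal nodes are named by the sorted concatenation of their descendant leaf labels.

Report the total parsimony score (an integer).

[col 0] HX: children H:{T}, X:{C} ∪→ {C,T}; cost 1
[col 0] KZ: children K:{C}, Z:{C} ∩→ {C}; cost 0
[col 0] KPZ: children KZ:{C}, P:{A} ∪→ {A,C}; cost 1
[col 0] HKPXZ: children HX:{C,T}, KPZ:{A,C} ∩→ {C}; cost 0
[col 0] EHKPXZ: children E:{G}, HKPXZ:{C} ∪→ {C,G}; cost 1
[col 1] HX: children H:{C}, X:{T} ∪→ {C,T}; cost 1
[col 1] KZ: children K:{C}, Z:{G} ∪→ {C,G}; cost 1
[col 1] KPZ: children KZ:{C,G}, P:{T} ∪→ {C,G,T}; cost 1
[col 1] HKPXZ: children HX:{C,T}, KPZ:{C,G,T} ∩→ {C,T}; cost 0
[col 1] EHKPXZ: children E:{C}, HKPXZ:{C,T} ∩→ {C}; cost 0
[col 2] HX: children H:{C}, X:{G} ∪→ {C,G}; cost 1
[col 2] KZ: children K:{A}, Z:{G} ∪→ {A,G}; cost 1
[col 2] KPZ: children KZ:{A,G}, P:{G} ∩→ {G}; cost 0
[col 2] HKPXZ: children HX:{C,G}, KPZ:{G} ∩→ {G}; cost 0
[col 2] EHKPXZ: children E:{C}, HKPXZ:{G} ∪→ {C,G}; cost 1
[col 3] HX: children H:{A}, X:{T} ∪→ {A,T}; cost 1
[col 3] KZ: children K:{A}, Z:{G} ∪→ {A,G}; cost 1
[col 3] KPZ: children KZ:{A,G}, P:{C} ∪→ {A,C,G}; cost 1
[col 3] HKPXZ: children HX:{A,T}, KPZ:{A,C,G} ∩→ {A}; cost 0
[col 3] EHKPXZ: children E:{T}, HKPXZ:{A} ∪→ {A,T}; cost 1
per-site changes: [3, 3, 3, 4]; total = 13

13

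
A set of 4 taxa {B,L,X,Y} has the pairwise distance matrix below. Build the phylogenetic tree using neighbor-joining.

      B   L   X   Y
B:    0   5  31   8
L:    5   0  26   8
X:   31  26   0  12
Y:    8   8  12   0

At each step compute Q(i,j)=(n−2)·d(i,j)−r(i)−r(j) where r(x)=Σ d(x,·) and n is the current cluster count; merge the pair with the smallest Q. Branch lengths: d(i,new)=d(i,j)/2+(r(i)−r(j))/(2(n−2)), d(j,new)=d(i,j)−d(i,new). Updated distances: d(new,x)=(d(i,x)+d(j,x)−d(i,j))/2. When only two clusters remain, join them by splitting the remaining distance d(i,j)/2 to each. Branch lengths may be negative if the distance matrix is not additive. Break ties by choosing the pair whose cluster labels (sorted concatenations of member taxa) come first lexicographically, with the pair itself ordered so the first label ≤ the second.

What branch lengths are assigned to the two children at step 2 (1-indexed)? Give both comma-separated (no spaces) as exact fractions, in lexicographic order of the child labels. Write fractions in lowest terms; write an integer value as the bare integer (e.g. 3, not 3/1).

39/4,65/4

iteration 1: select B,L (d=5, Q=-73); attach at lengths (15/4, 5/4); label the merged cluster BL
  updated: d(BL,X)=26, d(BL,Y)=11/2
iteration 2: select BL,X (d=26, Q=-87/2); attach at lengths (39/4, 65/4); label the merged cluster BLX
  updated: d(BLX,Y)=-17/4
iteration 3: select BLX,Y (d=-17/4); attach at lengths (-17/8, -17/8); label the merged cluster BLXY
final tree: (((B:15/4,L:5/4):39/4,X:65/4):-17/8,Y:-17/8)
total length: 107/4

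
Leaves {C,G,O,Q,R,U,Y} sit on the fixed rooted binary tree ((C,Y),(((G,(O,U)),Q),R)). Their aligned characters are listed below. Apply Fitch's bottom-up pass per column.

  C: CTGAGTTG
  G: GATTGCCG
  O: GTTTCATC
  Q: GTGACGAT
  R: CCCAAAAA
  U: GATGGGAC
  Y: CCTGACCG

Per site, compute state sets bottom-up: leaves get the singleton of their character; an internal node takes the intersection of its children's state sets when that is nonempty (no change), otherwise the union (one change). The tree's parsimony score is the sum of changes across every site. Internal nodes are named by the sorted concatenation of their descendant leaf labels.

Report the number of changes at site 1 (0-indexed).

CY@0: {C} ∩ {C} = {C} (intersection, +0)
OU@0: {G} ∩ {G} = {G} (intersection, +0)
GOU@0: {G} ∩ {G} = {G} (intersection, +0)
GOQU@0: {G} ∩ {G} = {G} (intersection, +0)
GOQRU@0: {G} ∪ {C} = {C,G} (union, +1)
CGOQRUY@0: {C} ∩ {C,G} = {C} (intersection, +0)
CY@1: {T} ∪ {C} = {C,T} (union, +1)
OU@1: {T} ∪ {A} = {A,T} (union, +1)
GOU@1: {A} ∩ {A,T} = {A} (intersection, +0)
GOQU@1: {A} ∪ {T} = {A,T} (union, +1)
GOQRU@1: {A,T} ∪ {C} = {A,C,T} (union, +1)
CGOQRUY@1: {C,T} ∩ {A,C,T} = {C,T} (intersection, +0)
CY@2: {G} ∪ {T} = {G,T} (union, +1)
OU@2: {T} ∩ {T} = {T} (intersection, +0)
GOU@2: {T} ∩ {T} = {T} (intersection, +0)
GOQU@2: {T} ∪ {G} = {G,T} (union, +1)
GOQRU@2: {G,T} ∪ {C} = {C,G,T} (union, +1)
CGOQRUY@2: {G,T} ∩ {C,G,T} = {G,T} (intersection, +0)
CY@3: {A} ∪ {G} = {A,G} (union, +1)
OU@3: {T} ∪ {G} = {G,T} (union, +1)
GOU@3: {T} ∩ {G,T} = {T} (intersection, +0)
GOQU@3: {T} ∪ {A} = {A,T} (union, +1)
GOQRU@3: {A,T} ∩ {A} = {A} (intersection, +0)
CGOQRUY@3: {A,G} ∩ {A} = {A} (intersection, +0)
CY@4: {G} ∪ {A} = {A,G} (union, +1)
OU@4: {C} ∪ {G} = {C,G} (union, +1)
GOU@4: {G} ∩ {C,G} = {G} (intersection, +0)
GOQU@4: {G} ∪ {C} = {C,G} (union, +1)
GOQRU@4: {C,G} ∪ {A} = {A,C,G} (union, +1)
CGOQRUY@4: {A,G} ∩ {A,C,G} = {A,G} (intersection, +0)
CY@5: {T} ∪ {C} = {C,T} (union, +1)
OU@5: {A} ∪ {G} = {A,G} (union, +1)
GOU@5: {C} ∪ {A,G} = {A,C,G} (union, +1)
GOQU@5: {A,C,G} ∩ {G} = {G} (intersection, +0)
GOQRU@5: {G} ∪ {A} = {A,G} (union, +1)
CGOQRUY@5: {C,T} ∪ {A,G} = {A,C,G,T} (union, +1)
CY@6: {T} ∪ {C} = {C,T} (union, +1)
OU@6: {T} ∪ {A} = {A,T} (union, +1)
GOU@6: {C} ∪ {A,T} = {A,C,T} (union, +1)
GOQU@6: {A,C,T} ∩ {A} = {A} (intersection, +0)
GOQRU@6: {A} ∩ {A} = {A} (intersection, +0)
CGOQRUY@6: {C,T} ∪ {A} = {A,C,T} (union, +1)
CY@7: {G} ∩ {G} = {G} (intersection, +0)
OU@7: {C} ∩ {C} = {C} (intersection, +0)
GOU@7: {G} ∪ {C} = {C,G} (union, +1)
GOQU@7: {C,G} ∪ {T} = {C,G,T} (union, +1)
GOQRU@7: {C,G,T} ∪ {A} = {A,C,G,T} (union, +1)
CGOQRUY@7: {G} ∩ {A,C,G,T} = {G} (intersection, +0)
per-site changes: [1, 4, 3, 3, 4, 5, 4, 3]; total = 27

4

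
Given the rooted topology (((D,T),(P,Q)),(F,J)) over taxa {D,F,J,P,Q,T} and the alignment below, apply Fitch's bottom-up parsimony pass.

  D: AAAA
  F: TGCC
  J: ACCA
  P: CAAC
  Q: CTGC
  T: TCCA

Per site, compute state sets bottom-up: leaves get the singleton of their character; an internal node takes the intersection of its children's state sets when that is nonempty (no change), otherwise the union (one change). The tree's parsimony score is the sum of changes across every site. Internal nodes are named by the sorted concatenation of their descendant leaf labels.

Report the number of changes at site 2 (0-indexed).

[col 0] DT: children D:{A}, T:{T} ∪→ {A,T}; cost 1
[col 0] PQ: children P:{C}, Q:{C} ∩→ {C}; cost 0
[col 0] DPQT: children DT:{A,T}, PQ:{C} ∪→ {A,C,T}; cost 1
[col 0] FJ: children F:{T}, J:{A} ∪→ {A,T}; cost 1
[col 0] DFJPQT: children DPQT:{A,C,T}, FJ:{A,T} ∩→ {A,T}; cost 0
[col 1] DT: children D:{A}, T:{C} ∪→ {A,C}; cost 1
[col 1] PQ: children P:{A}, Q:{T} ∪→ {A,T}; cost 1
[col 1] DPQT: children DT:{A,C}, PQ:{A,T} ∩→ {A}; cost 0
[col 1] FJ: children F:{G}, J:{C} ∪→ {C,G}; cost 1
[col 1] DFJPQT: children DPQT:{A}, FJ:{C,G} ∪→ {A,C,G}; cost 1
[col 2] DT: children D:{A}, T:{C} ∪→ {A,C}; cost 1
[col 2] PQ: children P:{A}, Q:{G} ∪→ {A,G}; cost 1
[col 2] DPQT: children DT:{A,C}, PQ:{A,G} ∩→ {A}; cost 0
[col 2] FJ: children F:{C}, J:{C} ∩→ {C}; cost 0
[col 2] DFJPQT: children DPQT:{A}, FJ:{C} ∪→ {A,C}; cost 1
[col 3] DT: children D:{A}, T:{A} ∩→ {A}; cost 0
[col 3] PQ: children P:{C}, Q:{C} ∩→ {C}; cost 0
[col 3] DPQT: children DT:{A}, PQ:{C} ∪→ {A,C}; cost 1
[col 3] FJ: children F:{C}, J:{A} ∪→ {A,C}; cost 1
[col 3] DFJPQT: children DPQT:{A,C}, FJ:{A,C} ∩→ {A,C}; cost 0
per-site changes: [3, 4, 3, 2]; total = 12

3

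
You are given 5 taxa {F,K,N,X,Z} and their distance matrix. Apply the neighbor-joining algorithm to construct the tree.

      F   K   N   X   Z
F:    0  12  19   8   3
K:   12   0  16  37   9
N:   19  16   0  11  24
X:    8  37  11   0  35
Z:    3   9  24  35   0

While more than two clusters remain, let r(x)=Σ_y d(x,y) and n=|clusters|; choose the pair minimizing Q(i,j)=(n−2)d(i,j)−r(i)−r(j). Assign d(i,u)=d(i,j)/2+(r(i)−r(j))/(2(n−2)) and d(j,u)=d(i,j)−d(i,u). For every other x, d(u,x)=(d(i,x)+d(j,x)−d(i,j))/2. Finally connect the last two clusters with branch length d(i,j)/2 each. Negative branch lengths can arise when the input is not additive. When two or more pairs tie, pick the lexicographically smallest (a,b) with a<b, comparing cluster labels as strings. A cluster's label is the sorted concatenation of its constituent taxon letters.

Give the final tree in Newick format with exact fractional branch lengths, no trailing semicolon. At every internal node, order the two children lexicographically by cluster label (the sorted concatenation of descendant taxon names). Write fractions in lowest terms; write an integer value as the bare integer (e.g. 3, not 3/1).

(((F:-7/2,(N:2,X:9):23/2):13/2,K:6):3/2,Z:3/2)

step 1: merge (N,X) at d=11, Q=-128; branch lengths N→2, X→9; new cluster NX
  updated: d(F,NX)=8, d(K,NX)=21, d(NX,Z)=24
step 2: merge (F,NX) at d=8, Q=-60; branch lengths F→-7/2, NX→23/2; new cluster FNX
  updated: d(FNX,K)=25/2, d(FNX,Z)=19/2
step 3: merge (FNX,K) at d=25/2, Q=-31; branch lengths FNX→13/2, K→6; new cluster FKNX
  updated: d(FKNX,Z)=3
step 4: merge (FKNX,Z) at d=3; branch lengths FKNX→3/2, Z→3/2; new cluster FKNXZ
final tree: (((F:-7/2,(N:2,X:9):23/2):13/2,K:6):3/2,Z:3/2)
total length: 69/2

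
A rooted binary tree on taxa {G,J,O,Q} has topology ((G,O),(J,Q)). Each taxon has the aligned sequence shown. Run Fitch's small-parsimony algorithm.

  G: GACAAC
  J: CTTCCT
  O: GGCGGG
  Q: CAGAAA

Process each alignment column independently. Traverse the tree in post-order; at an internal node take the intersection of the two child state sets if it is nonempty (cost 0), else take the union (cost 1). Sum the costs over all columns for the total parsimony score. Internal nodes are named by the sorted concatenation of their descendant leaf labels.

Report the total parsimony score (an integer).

[col 0] GO: children G:{G}, O:{G} ∩→ {G}; cost 0
[col 0] JQ: children J:{C}, Q:{C} ∩→ {C}; cost 0
[col 0] GJOQ: children GO:{G}, JQ:{C} ∪→ {C,G}; cost 1
[col 1] GO: children G:{A}, O:{G} ∪→ {A,G}; cost 1
[col 1] JQ: children J:{T}, Q:{A} ∪→ {A,T}; cost 1
[col 1] GJOQ: children GO:{A,G}, JQ:{A,T} ∩→ {A}; cost 0
[col 2] GO: children G:{C}, O:{C} ∩→ {C}; cost 0
[col 2] JQ: children J:{T}, Q:{G} ∪→ {G,T}; cost 1
[col 2] GJOQ: children GO:{C}, JQ:{G,T} ∪→ {C,G,T}; cost 1
[col 3] GO: children G:{A}, O:{G} ∪→ {A,G}; cost 1
[col 3] JQ: children J:{C}, Q:{A} ∪→ {A,C}; cost 1
[col 3] GJOQ: children GO:{A,G}, JQ:{A,C} ∩→ {A}; cost 0
[col 4] GO: children G:{A}, O:{G} ∪→ {A,G}; cost 1
[col 4] JQ: children J:{C}, Q:{A} ∪→ {A,C}; cost 1
[col 4] GJOQ: children GO:{A,G}, JQ:{A,C} ∩→ {A}; cost 0
[col 5] GO: children G:{C}, O:{G} ∪→ {C,G}; cost 1
[col 5] JQ: children J:{T}, Q:{A} ∪→ {A,T}; cost 1
[col 5] GJOQ: children GO:{C,G}, JQ:{A,T} ∪→ {A,C,G,T}; cost 1
per-site changes: [1, 2, 2, 2, 2, 3]; total = 12

12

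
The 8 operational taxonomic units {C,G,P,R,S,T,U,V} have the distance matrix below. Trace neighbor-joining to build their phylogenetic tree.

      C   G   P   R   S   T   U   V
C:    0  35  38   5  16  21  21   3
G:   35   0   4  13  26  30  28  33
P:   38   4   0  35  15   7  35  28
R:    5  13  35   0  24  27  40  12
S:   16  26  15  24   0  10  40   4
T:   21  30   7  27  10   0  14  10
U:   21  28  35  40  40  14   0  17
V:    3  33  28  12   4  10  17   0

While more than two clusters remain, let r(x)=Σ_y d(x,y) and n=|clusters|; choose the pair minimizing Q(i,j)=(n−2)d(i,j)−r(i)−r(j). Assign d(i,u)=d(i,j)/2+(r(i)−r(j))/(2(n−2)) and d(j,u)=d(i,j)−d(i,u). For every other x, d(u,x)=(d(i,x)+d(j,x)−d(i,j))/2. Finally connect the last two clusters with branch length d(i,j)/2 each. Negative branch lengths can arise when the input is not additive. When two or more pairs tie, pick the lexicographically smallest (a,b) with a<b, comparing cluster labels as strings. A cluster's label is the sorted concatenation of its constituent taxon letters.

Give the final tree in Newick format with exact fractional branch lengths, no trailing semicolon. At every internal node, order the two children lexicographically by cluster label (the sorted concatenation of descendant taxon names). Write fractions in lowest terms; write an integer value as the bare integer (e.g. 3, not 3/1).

1. join G+P (d=4, Q=-307) ⇒ GP; edges |G|=31/12, |P|=17/12
  updated: d(C,GP)=69/2, d(GP,R)=22, d(GP,S)=37/2, d(GP,T)=33/2, d(GP,U)=59/2, d(GP,V)=57/2
2. join C+R (d=5, Q=-411/2) ⇒ CR; edges |C|=-9/20, |R|=109/20
  updated: d(CR,GP)=103/4, d(CR,S)=35/2, d(CR,T)=43/2, d(CR,U)=28, d(CR,V)=5
3. join T+U (d=14, Q=-289/2) ⇒ TU; edges |T|=-1/16, |U|=225/16
  updated: d(CR,TU)=71/4, d(GP,TU)=16, d(S,TU)=18, d(TU,V)=13/2
4. join GP+TU (d=16, Q=-99) ⇒ GPTU; edges |GP|=157/12, |TU|=35/12
  updated: d(CR,GPTU)=55/4, d(GPTU,S)=41/4, d(GPTU,V)=19/2
5. join CR+V (d=5, Q=-179/4) ⇒ CRV; edges |CR|=111/16, |V|=-31/16
  updated: d(CRV,GPTU)=73/8, d(CRV,S)=33/4
6. join CRV+GPTU (d=73/8, Q=-221/8) ⇒ CGPRTUV; edges |CRV|=57/16, |GPTU|=89/16
  updated: d(CGPRTUV,S)=75/16
7. join CGPRTUV+S (d=75/16) ⇒ CGPRSTUV; edges |CGPRTUV|=75/32, |S|=75/32
final tree: ((((C:-9/20,R:109/20):111/16,V:-31/16):57/16,((G:31/12,P:17/12):157/12,(T:-1/16,U:225/16):35/12):89/16):75/32,S:75/32)
total length: 925/16

((((C:-9/20,R:109/20):111/16,V:-31/16):57/16,((G:31/12,P:17/12):157/12,(T:-1/16,U:225/16):35/12):89/16):75/32,S:75/32)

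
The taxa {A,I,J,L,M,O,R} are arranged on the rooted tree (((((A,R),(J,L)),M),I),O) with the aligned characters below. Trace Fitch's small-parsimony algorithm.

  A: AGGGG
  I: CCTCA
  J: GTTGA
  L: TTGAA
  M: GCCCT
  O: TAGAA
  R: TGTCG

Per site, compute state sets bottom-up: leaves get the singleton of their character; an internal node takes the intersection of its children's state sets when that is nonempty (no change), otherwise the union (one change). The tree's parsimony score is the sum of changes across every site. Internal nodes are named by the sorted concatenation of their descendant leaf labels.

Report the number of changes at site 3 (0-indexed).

4

AR@0: {A} ∪ {T} = {A,T} (union, +1)
JL@0: {G} ∪ {T} = {G,T} (union, +1)
AJLR@0: {A,T} ∩ {G,T} = {T} (intersection, +0)
AJLMR@0: {T} ∪ {G} = {G,T} (union, +1)
AIJLMR@0: {G,T} ∪ {C} = {C,G,T} (union, +1)
AIJLMOR@0: {C,G,T} ∩ {T} = {T} (intersection, +0)
AR@1: {G} ∩ {G} = {G} (intersection, +0)
JL@1: {T} ∩ {T} = {T} (intersection, +0)
AJLR@1: {G} ∪ {T} = {G,T} (union, +1)
AJLMR@1: {G,T} ∪ {C} = {C,G,T} (union, +1)
AIJLMR@1: {C,G,T} ∩ {C} = {C} (intersection, +0)
AIJLMOR@1: {C} ∪ {A} = {A,C} (union, +1)
AR@2: {G} ∪ {T} = {G,T} (union, +1)
JL@2: {T} ∪ {G} = {G,T} (union, +1)
AJLR@2: {G,T} ∩ {G,T} = {G,T} (intersection, +0)
AJLMR@2: {G,T} ∪ {C} = {C,G,T} (union, +1)
AIJLMR@2: {C,G,T} ∩ {T} = {T} (intersection, +0)
AIJLMOR@2: {T} ∪ {G} = {G,T} (union, +1)
AR@3: {G} ∪ {C} = {C,G} (union, +1)
JL@3: {G} ∪ {A} = {A,G} (union, +1)
AJLR@3: {C,G} ∩ {A,G} = {G} (intersection, +0)
AJLMR@3: {G} ∪ {C} = {C,G} (union, +1)
AIJLMR@3: {C,G} ∩ {C} = {C} (intersection, +0)
AIJLMOR@3: {C} ∪ {A} = {A,C} (union, +1)
AR@4: {G} ∩ {G} = {G} (intersection, +0)
JL@4: {A} ∩ {A} = {A} (intersection, +0)
AJLR@4: {G} ∪ {A} = {A,G} (union, +1)
AJLMR@4: {A,G} ∪ {T} = {A,G,T} (union, +1)
AIJLMR@4: {A,G,T} ∩ {A} = {A} (intersection, +0)
AIJLMOR@4: {A} ∩ {A} = {A} (intersection, +0)
per-site changes: [4, 3, 4, 4, 2]; total = 17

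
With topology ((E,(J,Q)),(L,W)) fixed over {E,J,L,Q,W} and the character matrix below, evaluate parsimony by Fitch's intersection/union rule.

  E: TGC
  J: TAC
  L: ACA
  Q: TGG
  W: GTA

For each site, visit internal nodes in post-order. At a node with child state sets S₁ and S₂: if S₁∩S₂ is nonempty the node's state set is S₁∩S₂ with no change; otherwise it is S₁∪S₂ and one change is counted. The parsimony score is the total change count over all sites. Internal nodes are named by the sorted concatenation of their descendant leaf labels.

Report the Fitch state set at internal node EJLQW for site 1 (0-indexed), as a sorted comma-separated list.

site 0, node JQ: J={T} ∩ Q={T} → {T} (+0)
site 0, node EJQ: E={T} ∩ JQ={T} → {T} (+0)
site 0, node LW: L={A} ∪ W={G} → {A,G} (+1)
site 0, node EJLQW: EJQ={T} ∪ LW={A,G} → {A,G,T} (+1)
site 1, node JQ: J={A} ∪ Q={G} → {A,G} (+1)
site 1, node EJQ: E={G} ∩ JQ={A,G} → {G} (+0)
site 1, node LW: L={C} ∪ W={T} → {C,T} (+1)
site 1, node EJLQW: EJQ={G} ∪ LW={C,T} → {C,G,T} (+1)
site 2, node JQ: J={C} ∪ Q={G} → {C,G} (+1)
site 2, node EJQ: E={C} ∩ JQ={C,G} → {C} (+0)
site 2, node LW: L={A} ∩ W={A} → {A} (+0)
site 2, node EJLQW: EJQ={C} ∪ LW={A} → {A,C} (+1)
per-site changes: [2, 3, 2]; total = 7

C,G,T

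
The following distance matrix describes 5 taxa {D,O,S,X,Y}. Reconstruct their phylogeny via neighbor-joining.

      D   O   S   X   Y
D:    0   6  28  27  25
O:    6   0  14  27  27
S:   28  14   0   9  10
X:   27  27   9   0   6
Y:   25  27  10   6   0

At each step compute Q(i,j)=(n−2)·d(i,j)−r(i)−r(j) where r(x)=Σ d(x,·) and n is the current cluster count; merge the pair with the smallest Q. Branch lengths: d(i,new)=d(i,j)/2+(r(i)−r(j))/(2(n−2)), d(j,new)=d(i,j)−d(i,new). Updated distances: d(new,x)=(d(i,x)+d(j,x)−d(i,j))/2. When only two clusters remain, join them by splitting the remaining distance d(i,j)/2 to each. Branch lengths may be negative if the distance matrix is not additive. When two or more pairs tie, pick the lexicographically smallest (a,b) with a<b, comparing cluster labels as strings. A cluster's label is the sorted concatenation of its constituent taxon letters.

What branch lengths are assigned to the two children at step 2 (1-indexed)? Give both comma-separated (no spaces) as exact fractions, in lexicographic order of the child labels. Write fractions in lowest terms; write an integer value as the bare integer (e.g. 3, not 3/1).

16,2

step 1: merge (D,O) at d=6, Q=-142; branch lengths D→5, O→1; new cluster DO
  updated: d(DO,S)=18, d(DO,X)=24, d(DO,Y)=23
step 2: merge (DO,S) at d=18, Q=-66; branch lengths DO→16, S→2; new cluster DOS
  updated: d(DOS,X)=15/2, d(DOS,Y)=15/2
step 3: merge (DOS,X) at d=15/2, Q=-21; branch lengths DOS→9/2, X→3; new cluster DOSX
  updated: d(DOSX,Y)=3
step 4: merge (DOSX,Y) at d=3; branch lengths DOSX→3/2, Y→3/2; new cluster DOSXY
final tree: ((((D:5,O:1):16,S:2):9/2,X:3):3/2,Y:3/2)
total length: 69/2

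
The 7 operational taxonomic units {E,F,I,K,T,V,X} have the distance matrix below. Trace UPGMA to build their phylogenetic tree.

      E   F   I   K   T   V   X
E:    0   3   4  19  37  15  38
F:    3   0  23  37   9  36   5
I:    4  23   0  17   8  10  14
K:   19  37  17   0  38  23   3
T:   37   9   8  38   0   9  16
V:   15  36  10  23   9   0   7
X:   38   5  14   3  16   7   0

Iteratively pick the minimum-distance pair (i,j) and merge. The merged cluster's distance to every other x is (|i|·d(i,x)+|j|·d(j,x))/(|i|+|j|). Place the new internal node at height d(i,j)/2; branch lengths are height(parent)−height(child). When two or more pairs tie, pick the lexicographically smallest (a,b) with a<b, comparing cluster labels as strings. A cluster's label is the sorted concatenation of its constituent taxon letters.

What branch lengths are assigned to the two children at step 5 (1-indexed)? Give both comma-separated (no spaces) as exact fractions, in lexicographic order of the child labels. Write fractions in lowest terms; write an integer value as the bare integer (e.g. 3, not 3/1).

step 1: merge (E,F) at d=3; branch lengths E→3/2, F→3/2; new cluster EF
  updated: d(EF,I)=27/2, d(EF,K)=28, d(EF,T)=23, d(EF,V)=51/2, d(EF,X)=43/2
step 2: merge (K,X) at d=3; branch lengths K→3/2, X→3/2; new cluster KX
  updated: d(EF,KX)=99/4, d(I,KX)=31/2, d(KX,T)=27, d(KX,V)=15
step 3: merge (I,T) at d=8; branch lengths I→4, T→4; new cluster IT
  updated: d(EF,IT)=73/4, d(IT,KX)=85/4, d(IT,V)=19/2
step 4: merge (IT,V) at d=19/2; branch lengths IT→3/4, V→19/4; new cluster ITV
  updated: d(EF,ITV)=62/3, d(ITV,KX)=115/6
step 5: merge (ITV,KX) at d=115/6; branch lengths ITV→29/6, KX→97/12; new cluster IKTVX
  updated: d(EF,IKTVX)=223/10
step 6: merge (EF,IKTVX) at d=223/10; branch lengths EF→193/20, IKTVX→47/30; new cluster EFIKTVX
final tree: ((E:3/2,F:3/2):193/20,(((I:4,T:4):3/4,V:19/4):29/6,(K:3/2,X:3/2):97/12):47/30)
total length: 1309/30

29/6,97/12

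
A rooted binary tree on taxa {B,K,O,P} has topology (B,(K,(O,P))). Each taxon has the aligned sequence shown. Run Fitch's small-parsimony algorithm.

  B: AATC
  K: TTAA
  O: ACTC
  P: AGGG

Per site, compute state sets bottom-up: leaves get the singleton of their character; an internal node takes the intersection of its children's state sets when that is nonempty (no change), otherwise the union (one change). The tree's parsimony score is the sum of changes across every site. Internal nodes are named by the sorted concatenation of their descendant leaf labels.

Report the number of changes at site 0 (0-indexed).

OP@0: {A} ∩ {A} = {A} (intersection, +0)
KOP@0: {T} ∪ {A} = {A,T} (union, +1)
BKOP@0: {A} ∩ {A,T} = {A} (intersection, +0)
OP@1: {C} ∪ {G} = {C,G} (union, +1)
KOP@1: {T} ∪ {C,G} = {C,G,T} (union, +1)
BKOP@1: {A} ∪ {C,G,T} = {A,C,G,T} (union, +1)
OP@2: {T} ∪ {G} = {G,T} (union, +1)
KOP@2: {A} ∪ {G,T} = {A,G,T} (union, +1)
BKOP@2: {T} ∩ {A,G,T} = {T} (intersection, +0)
OP@3: {C} ∪ {G} = {C,G} (union, +1)
KOP@3: {A} ∪ {C,G} = {A,C,G} (union, +1)
BKOP@3: {C} ∩ {A,C,G} = {C} (intersection, +0)
per-site changes: [1, 3, 2, 2]; total = 8

1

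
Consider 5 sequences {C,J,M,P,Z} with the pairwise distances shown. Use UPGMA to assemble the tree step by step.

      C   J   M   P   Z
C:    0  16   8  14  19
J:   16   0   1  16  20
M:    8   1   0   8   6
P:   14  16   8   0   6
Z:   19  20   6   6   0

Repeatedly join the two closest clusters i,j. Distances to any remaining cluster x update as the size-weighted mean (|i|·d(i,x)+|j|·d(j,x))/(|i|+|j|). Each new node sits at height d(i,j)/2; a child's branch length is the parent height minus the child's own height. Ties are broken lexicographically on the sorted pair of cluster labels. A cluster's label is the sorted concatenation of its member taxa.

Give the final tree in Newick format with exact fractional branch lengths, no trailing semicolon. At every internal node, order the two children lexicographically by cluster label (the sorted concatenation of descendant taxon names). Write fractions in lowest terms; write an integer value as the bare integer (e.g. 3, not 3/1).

((C:6,(J:1/2,M:1/2):11/2):11/12,(P:3,Z:3):47/12)

1. join J+M (d=1) ⇒ JM; edges |J|=1/2, |M|=1/2
  updated: d(C,JM)=12, d(JM,P)=12, d(JM,Z)=13
2. join P+Z (d=6) ⇒ PZ; edges |P|=3, |Z|=3
  updated: d(C,PZ)=33/2, d(JM,PZ)=25/2
3. join C+JM (d=12) ⇒ CJM; edges |C|=6, |JM|=11/2
  updated: d(CJM,PZ)=83/6
4. join CJM+PZ (d=83/6) ⇒ CJMPZ; edges |CJM|=11/12, |PZ|=47/12
final tree: ((C:6,(J:1/2,M:1/2):11/2):11/12,(P:3,Z:3):47/12)
total length: 70/3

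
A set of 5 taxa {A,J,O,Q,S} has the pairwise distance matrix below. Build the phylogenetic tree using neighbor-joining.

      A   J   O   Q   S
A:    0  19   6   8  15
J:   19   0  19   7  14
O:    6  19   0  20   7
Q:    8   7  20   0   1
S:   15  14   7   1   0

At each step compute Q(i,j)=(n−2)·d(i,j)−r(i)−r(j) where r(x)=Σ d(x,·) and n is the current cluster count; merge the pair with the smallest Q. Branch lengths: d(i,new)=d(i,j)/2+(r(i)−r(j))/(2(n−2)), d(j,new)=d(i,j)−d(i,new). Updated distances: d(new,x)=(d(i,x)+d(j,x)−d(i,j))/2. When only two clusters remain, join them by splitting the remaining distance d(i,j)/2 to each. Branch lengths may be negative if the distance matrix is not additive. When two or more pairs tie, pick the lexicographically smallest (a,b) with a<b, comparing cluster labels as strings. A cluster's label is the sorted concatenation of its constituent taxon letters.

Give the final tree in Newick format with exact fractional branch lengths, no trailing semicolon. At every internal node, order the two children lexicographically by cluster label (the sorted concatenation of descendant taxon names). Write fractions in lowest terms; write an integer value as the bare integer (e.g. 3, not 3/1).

iteration 1: select A,O (d=6, Q=-82); attach at lengths (7/3, 11/3); label the merged cluster AO
  updated: d(AO,J)=16, d(AO,Q)=11, d(AO,S)=8
iteration 2: select AO,S (d=8, Q=-42); attach at lengths (7, 1); label the merged cluster AOS
  updated: d(AOS,J)=11, d(AOS,Q)=2
iteration 3: select AOS,J (d=11, Q=-20); attach at lengths (3, 8); label the merged cluster AJOS
  updated: d(AJOS,Q)=-1
iteration 4: select AJOS,Q (d=-1); attach at lengths (-1/2, -1/2); label the merged cluster AJOQS
final tree: ((((A:7/3,O:11/3):7,S:1):3,J:8):-1/2,Q:-1/2)
total length: 24

((((A:7/3,O:11/3):7,S:1):3,J:8):-1/2,Q:-1/2)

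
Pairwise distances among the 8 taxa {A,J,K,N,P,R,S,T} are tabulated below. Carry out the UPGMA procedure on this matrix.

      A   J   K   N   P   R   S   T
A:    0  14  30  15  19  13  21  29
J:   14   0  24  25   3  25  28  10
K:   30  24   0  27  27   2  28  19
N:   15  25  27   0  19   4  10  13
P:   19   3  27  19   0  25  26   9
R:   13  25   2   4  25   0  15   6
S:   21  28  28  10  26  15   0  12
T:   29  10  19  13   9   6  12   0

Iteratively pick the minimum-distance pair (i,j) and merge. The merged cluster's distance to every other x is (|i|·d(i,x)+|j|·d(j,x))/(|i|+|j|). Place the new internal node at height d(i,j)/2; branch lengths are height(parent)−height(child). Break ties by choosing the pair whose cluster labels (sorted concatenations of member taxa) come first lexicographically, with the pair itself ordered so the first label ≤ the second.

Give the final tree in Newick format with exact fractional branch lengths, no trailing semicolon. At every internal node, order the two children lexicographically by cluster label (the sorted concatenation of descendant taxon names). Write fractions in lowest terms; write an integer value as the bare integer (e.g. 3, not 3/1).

iteration 1: select K,R (d=2); attach at lengths (1, 1); label the merged cluster KR
  updated: d(A,KR)=43/2, d(J,KR)=49/2, d(KR,N)=31/2, d(KR,P)=26, d(KR,S)=43/2, d(KR,T)=25/2
iteration 2: select J,P (d=3); attach at lengths (3/2, 3/2); label the merged cluster JP
  updated: d(A,JP)=33/2, d(JP,KR)=101/4, d(JP,N)=22, d(JP,S)=27, d(JP,T)=19/2
iteration 3: select JP,T (d=19/2); attach at lengths (13/4, 19/4); label the merged cluster JPT
  updated: d(A,JPT)=62/3, d(JPT,KR)=21, d(JPT,N)=19, d(JPT,S)=22
iteration 4: select N,S (d=10); attach at lengths (5, 5); label the merged cluster NS
  updated: d(A,NS)=18, d(JPT,NS)=41/2, d(KR,NS)=37/2
iteration 5: select A,NS (d=18); attach at lengths (9, 4); label the merged cluster ANS
  updated: d(ANS,JPT)=185/9, d(ANS,KR)=39/2
iteration 6: select ANS,KR (d=39/2); attach at lengths (3/4, 35/4); label the merged cluster AKNRS
  updated: d(AKNRS,JPT)=311/15
iteration 7: select AKNRS,JPT (d=311/15); attach at lengths (37/60, 337/60); label the merged cluster AJKNPRST
final tree: (((A:9,(N:5,S:5):4):3/4,(K:1,R:1):35/4):37/60,((J:3/2,P:3/2):13/4,T:19/4):337/60)
total length: 776/15

(((A:9,(N:5,S:5):4):3/4,(K:1,R:1):35/4):37/60,((J:3/2,P:3/2):13/4,T:19/4):337/60)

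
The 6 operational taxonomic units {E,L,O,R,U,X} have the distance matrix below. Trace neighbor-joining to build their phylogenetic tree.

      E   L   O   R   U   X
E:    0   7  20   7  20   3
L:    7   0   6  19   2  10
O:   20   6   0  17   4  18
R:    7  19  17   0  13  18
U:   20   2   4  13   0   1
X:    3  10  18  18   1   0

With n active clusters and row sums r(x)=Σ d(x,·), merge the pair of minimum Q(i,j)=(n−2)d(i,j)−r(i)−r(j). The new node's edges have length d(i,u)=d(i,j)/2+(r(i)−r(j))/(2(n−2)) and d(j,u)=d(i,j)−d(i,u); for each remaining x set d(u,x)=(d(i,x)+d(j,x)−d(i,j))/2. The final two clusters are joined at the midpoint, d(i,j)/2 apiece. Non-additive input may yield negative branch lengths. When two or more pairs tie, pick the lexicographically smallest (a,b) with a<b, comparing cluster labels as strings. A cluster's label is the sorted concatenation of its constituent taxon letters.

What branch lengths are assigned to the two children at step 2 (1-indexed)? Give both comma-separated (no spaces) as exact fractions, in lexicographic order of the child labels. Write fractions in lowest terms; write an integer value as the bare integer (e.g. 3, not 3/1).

1. join E+R (d=7, Q=-103) ⇒ ER; edges |E|=11/8, |R|=45/8
  updated: d(ER,L)=19/2, d(ER,O)=15, d(ER,U)=13, d(ER,X)=7
2. join ER+X (d=7, Q=-119/2) ⇒ ERX; edges |ER|=59/12, |X|=25/12
  updated: d(ERX,L)=25/4, d(ERX,O)=13, d(ERX,U)=7/2
3. join ERX+U (d=7/2, Q=-101/4) ⇒ ERUX; edges |ERX|=81/16, |U|=-25/16
  updated: d(ERUX,L)=19/8, d(ERUX,O)=27/4
4. join ERUX+L (d=19/8, Q=-121/8) ⇒ ELRUX; edges |ERUX|=25/16, |L|=13/16
  updated: d(ELRUX,O)=83/16
5. join ELRUX+O (d=83/16) ⇒ ELORUX; edges |ELRUX|=83/32, |O|=83/32
final tree: (((((E:11/8,R:45/8):59/12,X:25/12):81/16,U:-25/16):25/16,L:13/16):83/32,O:83/32)
total length: 401/16

59/12,25/12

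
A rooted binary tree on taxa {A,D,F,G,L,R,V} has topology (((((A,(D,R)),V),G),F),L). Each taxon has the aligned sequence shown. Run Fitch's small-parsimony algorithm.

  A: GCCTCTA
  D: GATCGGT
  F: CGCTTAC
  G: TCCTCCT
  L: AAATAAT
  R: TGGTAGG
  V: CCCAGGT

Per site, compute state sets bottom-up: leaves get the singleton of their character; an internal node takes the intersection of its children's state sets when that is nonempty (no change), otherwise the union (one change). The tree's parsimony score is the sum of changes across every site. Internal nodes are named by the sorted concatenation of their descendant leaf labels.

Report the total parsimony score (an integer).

24

[col 0] DR: children D:{G}, R:{T} ∪→ {G,T}; cost 1
[col 0] ADR: children A:{G}, DR:{G,T} ∩→ {G}; cost 0
[col 0] ADRV: children ADR:{G}, V:{C} ∪→ {C,G}; cost 1
[col 0] ADGRV: children ADRV:{C,G}, G:{T} ∪→ {C,G,T}; cost 1
[col 0] ADFGRV: children ADGRV:{C,G,T}, F:{C} ∩→ {C}; cost 0
[col 0] ADFGLRV: children ADFGRV:{C}, L:{A} ∪→ {A,C}; cost 1
[col 1] DR: children D:{A}, R:{G} ∪→ {A,G}; cost 1
[col 1] ADR: children A:{C}, DR:{A,G} ∪→ {A,C,G}; cost 1
[col 1] ADRV: children ADR:{A,C,G}, V:{C} ∩→ {C}; cost 0
[col 1] ADGRV: children ADRV:{C}, G:{C} ∩→ {C}; cost 0
[col 1] ADFGRV: children ADGRV:{C}, F:{G} ∪→ {C,G}; cost 1
[col 1] ADFGLRV: children ADFGRV:{C,G}, L:{A} ∪→ {A,C,G}; cost 1
[col 2] DR: children D:{T}, R:{G} ∪→ {G,T}; cost 1
[col 2] ADR: children A:{C}, DR:{G,T} ∪→ {C,G,T}; cost 1
[col 2] ADRV: children ADR:{C,G,T}, V:{C} ∩→ {C}; cost 0
[col 2] ADGRV: children ADRV:{C}, G:{C} ∩→ {C}; cost 0
[col 2] ADFGRV: children ADGRV:{C}, F:{C} ∩→ {C}; cost 0
[col 2] ADFGLRV: children ADFGRV:{C}, L:{A} ∪→ {A,C}; cost 1
[col 3] DR: children D:{C}, R:{T} ∪→ {C,T}; cost 1
[col 3] ADR: children A:{T}, DR:{C,T} ∩→ {T}; cost 0
[col 3] ADRV: children ADR:{T}, V:{A} ∪→ {A,T}; cost 1
[col 3] ADGRV: children ADRV:{A,T}, G:{T} ∩→ {T}; cost 0
[col 3] ADFGRV: children ADGRV:{T}, F:{T} ∩→ {T}; cost 0
[col 3] ADFGLRV: children ADFGRV:{T}, L:{T} ∩→ {T}; cost 0
[col 4] DR: children D:{G}, R:{A} ∪→ {A,G}; cost 1
[col 4] ADR: children A:{C}, DR:{A,G} ∪→ {A,C,G}; cost 1
[col 4] ADRV: children ADR:{A,C,G}, V:{G} ∩→ {G}; cost 0
[col 4] ADGRV: children ADRV:{G}, G:{C} ∪→ {C,G}; cost 1
[col 4] ADFGRV: children ADGRV:{C,G}, F:{T} ∪→ {C,G,T}; cost 1
[col 4] ADFGLRV: children ADFGRV:{C,G,T}, L:{A} ∪→ {A,C,G,T}; cost 1
[col 5] DR: children D:{G}, R:{G} ∩→ {G}; cost 0
[col 5] ADR: children A:{T}, DR:{G} ∪→ {G,T}; cost 1
[col 5] ADRV: children ADR:{G,T}, V:{G} ∩→ {G}; cost 0
[col 5] ADGRV: children ADRV:{G}, G:{C} ∪→ {C,G}; cost 1
[col 5] ADFGRV: children ADGRV:{C,G}, F:{A} ∪→ {A,C,G}; cost 1
[col 5] ADFGLRV: children ADFGRV:{A,C,G}, L:{A} ∩→ {A}; cost 0
[col 6] DR: children D:{T}, R:{G} ∪→ {G,T}; cost 1
[col 6] ADR: children A:{A}, DR:{G,T} ∪→ {A,G,T}; cost 1
[col 6] ADRV: children ADR:{A,G,T}, V:{T} ∩→ {T}; cost 0
[col 6] ADGRV: children ADRV:{T}, G:{T} ∩→ {T}; cost 0
[col 6] ADFGRV: children ADGRV:{T}, F:{C} ∪→ {C,T}; cost 1
[col 6] ADFGLRV: children ADFGRV:{C,T}, L:{T} ∩→ {T}; cost 0
per-site changes: [4, 4, 3, 2, 5, 3, 3]; total = 24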